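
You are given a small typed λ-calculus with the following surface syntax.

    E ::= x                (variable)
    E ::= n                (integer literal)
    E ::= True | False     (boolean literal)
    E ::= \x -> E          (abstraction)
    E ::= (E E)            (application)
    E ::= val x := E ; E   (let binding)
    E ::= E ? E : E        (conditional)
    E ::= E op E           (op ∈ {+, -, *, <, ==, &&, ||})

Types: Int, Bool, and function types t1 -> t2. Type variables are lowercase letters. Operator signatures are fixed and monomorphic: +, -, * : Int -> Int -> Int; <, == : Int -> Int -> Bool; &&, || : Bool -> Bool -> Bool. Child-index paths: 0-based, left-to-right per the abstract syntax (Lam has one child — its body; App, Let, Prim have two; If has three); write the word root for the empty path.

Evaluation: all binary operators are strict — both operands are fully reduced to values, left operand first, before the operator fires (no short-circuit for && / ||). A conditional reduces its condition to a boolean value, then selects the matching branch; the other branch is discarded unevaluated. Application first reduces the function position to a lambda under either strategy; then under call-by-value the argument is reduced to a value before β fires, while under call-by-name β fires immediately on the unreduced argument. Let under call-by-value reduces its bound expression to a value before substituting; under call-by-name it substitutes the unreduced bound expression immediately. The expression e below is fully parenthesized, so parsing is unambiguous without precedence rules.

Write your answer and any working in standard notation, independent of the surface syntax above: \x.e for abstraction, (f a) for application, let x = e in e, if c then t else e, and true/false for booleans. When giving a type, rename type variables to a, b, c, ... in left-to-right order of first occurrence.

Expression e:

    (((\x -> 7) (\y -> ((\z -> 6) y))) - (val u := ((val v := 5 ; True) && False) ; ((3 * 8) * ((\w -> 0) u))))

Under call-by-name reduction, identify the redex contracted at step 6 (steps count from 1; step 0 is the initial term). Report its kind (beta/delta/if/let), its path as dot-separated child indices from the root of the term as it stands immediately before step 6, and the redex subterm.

Trace:
step 0: (((\x.7) (\y.((\z.6) y))) - (let u = ((let v = 5 in true) && false) in ((3 * 8) * ((\w.0) u))))
step 1: [beta@0] (7 - (let u = ((let v = 5 in true) && false) in ((3 * 8) * ((\w.0) u))))
step 2: [let@1] (7 - ((3 * 8) * ((\w.0) ((let v = 5 in true) && false))))
step 3: [delta@1.0] (7 - (24 * ((\w.0) ((let v = 5 in true) && false))))
step 4: [beta@1.1] (7 - (24 * 0))
step 5: [delta@1] (7 - 0)
step 6: [delta@root] 7

Answer: delta at root : (7 - 0)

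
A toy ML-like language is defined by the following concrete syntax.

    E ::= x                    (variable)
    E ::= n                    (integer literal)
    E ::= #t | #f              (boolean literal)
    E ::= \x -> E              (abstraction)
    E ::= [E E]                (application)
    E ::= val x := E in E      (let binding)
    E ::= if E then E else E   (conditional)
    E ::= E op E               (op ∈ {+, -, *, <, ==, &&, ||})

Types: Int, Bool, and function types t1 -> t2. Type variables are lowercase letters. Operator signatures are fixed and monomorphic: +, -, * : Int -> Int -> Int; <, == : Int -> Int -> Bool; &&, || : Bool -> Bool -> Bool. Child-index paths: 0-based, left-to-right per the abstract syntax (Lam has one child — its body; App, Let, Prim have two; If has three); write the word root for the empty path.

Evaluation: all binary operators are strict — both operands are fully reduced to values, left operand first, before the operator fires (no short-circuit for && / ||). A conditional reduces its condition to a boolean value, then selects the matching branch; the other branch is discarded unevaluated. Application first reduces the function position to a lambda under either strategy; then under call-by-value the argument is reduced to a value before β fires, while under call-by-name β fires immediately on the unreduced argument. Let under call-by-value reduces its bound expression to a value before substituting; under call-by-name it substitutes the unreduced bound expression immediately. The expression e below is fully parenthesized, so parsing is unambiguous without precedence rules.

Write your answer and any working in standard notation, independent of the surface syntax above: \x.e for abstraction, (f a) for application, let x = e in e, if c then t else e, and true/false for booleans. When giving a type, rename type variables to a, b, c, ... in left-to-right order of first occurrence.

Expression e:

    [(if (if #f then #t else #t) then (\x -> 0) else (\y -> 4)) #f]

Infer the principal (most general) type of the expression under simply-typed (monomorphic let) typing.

Trace:
  unify Bool ~ Bool
  unify Bool ~ Bool
  unify Bool ~ Bool
\x._ : a -> Int
\y._ : b -> Int
  unify a -> Int ~ b -> Int
  unify a ~ b
  unify Int ~ Int
  unify b -> Int ~ Bool -> c
  unify b ~ Bool
  unify Int ~ c
_ _ : Int

Answer: Int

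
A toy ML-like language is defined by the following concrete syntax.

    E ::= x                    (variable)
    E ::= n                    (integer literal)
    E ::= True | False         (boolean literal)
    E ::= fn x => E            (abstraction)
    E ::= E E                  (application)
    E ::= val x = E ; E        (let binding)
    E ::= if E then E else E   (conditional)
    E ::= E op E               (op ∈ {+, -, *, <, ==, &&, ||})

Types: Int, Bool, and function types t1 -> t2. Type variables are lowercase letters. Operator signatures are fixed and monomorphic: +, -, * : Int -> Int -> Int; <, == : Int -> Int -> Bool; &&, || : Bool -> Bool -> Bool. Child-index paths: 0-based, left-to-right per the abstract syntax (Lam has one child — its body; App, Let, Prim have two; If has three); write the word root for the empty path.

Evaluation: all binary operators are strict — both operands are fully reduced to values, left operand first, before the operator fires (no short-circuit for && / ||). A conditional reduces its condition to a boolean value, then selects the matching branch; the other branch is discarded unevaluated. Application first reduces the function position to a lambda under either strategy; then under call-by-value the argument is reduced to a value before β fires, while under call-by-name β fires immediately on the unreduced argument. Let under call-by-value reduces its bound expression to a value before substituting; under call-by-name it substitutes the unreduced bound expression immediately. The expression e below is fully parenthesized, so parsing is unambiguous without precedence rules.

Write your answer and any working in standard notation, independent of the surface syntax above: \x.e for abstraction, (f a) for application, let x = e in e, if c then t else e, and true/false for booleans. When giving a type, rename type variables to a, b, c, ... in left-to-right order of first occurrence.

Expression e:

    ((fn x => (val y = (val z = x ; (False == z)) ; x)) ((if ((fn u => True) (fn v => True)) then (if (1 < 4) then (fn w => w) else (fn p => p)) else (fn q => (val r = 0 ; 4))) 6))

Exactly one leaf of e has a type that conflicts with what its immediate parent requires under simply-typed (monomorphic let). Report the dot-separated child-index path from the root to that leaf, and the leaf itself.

Answer: 0.0.0.1.0 : false

Trace:
x : a
let z : a
  unify Bool ~ Int
  FAIL: mismatch Bool ~ Int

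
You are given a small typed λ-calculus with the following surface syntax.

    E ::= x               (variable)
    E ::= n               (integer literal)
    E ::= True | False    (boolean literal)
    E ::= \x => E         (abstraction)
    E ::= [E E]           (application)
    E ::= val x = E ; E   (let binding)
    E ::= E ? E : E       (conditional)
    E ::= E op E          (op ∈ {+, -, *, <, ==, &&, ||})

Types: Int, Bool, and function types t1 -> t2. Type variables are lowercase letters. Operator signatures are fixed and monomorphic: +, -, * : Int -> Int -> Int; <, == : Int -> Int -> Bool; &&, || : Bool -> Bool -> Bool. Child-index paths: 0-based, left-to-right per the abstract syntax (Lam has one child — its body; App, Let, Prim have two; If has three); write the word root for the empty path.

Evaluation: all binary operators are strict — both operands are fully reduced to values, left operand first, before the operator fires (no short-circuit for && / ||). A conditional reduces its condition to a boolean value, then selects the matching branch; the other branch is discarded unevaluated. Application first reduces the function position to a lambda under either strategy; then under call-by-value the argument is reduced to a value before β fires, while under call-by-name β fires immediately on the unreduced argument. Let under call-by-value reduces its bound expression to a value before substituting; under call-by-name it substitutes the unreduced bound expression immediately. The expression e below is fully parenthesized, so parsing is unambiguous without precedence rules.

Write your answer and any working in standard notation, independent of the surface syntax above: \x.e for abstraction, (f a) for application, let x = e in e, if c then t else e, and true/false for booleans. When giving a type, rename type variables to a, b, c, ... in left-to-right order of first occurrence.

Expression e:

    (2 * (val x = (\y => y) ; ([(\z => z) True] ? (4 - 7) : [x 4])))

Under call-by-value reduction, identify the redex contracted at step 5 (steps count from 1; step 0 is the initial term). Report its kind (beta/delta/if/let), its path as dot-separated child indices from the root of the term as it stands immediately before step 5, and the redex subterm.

Answer: delta at root : (2 * -3)

Derivation:
step 0: (2 * (let x = (\y.y) in (if ((\z.z) true) then (4 - 7) else (x 4))))
step 1: [let@1] (2 * (if ((\z.z) true) then (4 - 7) else ((\y.y) 4)))
step 2: [beta@1.0] (2 * (if true then (4 - 7) else ((\y.y) 4)))
step 3: [if@1] (2 * (4 - 7))
step 4: [delta@1] (2 * -3)
step 5: [delta@root] -6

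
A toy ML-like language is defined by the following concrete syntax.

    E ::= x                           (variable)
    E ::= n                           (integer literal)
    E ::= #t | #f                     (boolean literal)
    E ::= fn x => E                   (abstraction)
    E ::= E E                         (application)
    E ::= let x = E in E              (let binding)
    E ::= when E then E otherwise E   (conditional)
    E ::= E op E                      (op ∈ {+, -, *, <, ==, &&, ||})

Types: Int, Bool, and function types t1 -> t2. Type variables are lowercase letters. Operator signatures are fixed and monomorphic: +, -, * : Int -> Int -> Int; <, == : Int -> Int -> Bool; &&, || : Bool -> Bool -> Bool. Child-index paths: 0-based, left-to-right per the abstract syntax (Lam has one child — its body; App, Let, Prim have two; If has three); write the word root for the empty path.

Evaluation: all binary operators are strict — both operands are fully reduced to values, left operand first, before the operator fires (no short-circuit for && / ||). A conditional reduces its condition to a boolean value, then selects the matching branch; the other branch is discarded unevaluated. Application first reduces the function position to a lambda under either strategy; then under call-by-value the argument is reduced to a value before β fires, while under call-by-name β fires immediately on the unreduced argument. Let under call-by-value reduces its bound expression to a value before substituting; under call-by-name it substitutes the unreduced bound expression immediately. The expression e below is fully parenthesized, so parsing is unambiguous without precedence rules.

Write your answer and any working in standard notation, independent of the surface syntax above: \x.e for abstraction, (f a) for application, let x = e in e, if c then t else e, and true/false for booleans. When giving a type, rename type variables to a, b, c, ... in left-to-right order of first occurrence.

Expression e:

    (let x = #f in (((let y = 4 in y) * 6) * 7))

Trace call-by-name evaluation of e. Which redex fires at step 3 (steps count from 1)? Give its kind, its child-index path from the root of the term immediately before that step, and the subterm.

Derivation:
step 0: (let x = false in (((let y = 4 in y) * 6) * 7))
step 1: [let@root] (((let y = 4 in y) * 6) * 7)
step 2: [let@0.0] ((4 * 6) * 7)
step 3: [delta@0] (24 * 7)

Answer: delta at 0 : (4 * 6)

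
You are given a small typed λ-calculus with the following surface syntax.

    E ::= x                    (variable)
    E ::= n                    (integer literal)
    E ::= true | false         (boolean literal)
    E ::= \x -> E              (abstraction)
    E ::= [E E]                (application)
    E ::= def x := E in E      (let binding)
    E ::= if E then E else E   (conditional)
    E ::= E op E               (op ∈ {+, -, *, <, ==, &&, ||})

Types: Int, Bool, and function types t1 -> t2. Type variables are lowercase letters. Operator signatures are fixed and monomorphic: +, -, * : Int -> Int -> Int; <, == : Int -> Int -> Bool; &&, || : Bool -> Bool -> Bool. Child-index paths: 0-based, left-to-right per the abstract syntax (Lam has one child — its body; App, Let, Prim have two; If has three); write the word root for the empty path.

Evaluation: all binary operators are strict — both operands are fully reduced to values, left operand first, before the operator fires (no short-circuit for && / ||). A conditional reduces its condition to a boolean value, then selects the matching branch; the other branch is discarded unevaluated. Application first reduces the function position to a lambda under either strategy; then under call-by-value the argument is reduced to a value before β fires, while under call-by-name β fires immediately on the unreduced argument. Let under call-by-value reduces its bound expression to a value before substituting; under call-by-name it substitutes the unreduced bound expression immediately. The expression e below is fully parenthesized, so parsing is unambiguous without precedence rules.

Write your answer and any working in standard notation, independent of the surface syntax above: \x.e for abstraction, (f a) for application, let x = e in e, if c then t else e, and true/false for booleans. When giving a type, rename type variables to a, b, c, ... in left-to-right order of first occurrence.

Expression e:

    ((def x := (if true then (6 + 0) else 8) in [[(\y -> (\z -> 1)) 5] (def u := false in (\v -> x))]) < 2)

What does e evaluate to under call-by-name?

Trace:
step 0: ((let x = (if true then (6 + 0) else 8) in (((\y.(\z.1)) 5) (let u = false in (\v.x)))) < 2)
step 1: [let@0] ((((\y.(\z.1)) 5) (let u = false in (\v.(if true then (6 + 0) else 8)))) < 2)
step 2: [beta@0.0] (((\z.1) (let u = false in (\v.(if true then (6 + 0) else 8)))) < 2)
step 3: [beta@0] (1 < 2)
step 4: [delta@root] true

Answer: true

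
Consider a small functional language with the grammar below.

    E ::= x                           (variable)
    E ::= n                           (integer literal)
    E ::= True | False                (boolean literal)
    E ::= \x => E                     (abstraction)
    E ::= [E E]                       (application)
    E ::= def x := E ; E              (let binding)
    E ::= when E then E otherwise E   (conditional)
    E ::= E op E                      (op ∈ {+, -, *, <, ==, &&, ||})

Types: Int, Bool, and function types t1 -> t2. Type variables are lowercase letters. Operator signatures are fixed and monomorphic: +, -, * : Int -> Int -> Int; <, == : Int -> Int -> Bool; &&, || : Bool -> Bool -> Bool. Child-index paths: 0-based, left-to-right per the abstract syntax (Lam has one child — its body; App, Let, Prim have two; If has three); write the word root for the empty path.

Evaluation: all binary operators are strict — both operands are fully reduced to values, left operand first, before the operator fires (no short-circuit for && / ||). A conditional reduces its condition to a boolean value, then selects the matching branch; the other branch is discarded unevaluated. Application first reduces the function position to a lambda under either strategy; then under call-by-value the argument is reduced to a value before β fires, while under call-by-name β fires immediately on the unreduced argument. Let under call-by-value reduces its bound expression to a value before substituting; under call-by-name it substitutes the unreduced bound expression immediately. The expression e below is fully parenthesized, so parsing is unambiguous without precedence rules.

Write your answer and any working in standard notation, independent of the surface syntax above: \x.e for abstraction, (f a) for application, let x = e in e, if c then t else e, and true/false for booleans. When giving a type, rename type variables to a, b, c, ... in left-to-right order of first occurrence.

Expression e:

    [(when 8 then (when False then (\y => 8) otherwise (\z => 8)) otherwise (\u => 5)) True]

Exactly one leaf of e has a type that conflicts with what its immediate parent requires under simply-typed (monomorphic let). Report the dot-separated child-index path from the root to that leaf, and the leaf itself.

Trace:
  unify Int ~ Bool
  FAIL: mismatch Int ~ Bool

Answer: 0.0 : 8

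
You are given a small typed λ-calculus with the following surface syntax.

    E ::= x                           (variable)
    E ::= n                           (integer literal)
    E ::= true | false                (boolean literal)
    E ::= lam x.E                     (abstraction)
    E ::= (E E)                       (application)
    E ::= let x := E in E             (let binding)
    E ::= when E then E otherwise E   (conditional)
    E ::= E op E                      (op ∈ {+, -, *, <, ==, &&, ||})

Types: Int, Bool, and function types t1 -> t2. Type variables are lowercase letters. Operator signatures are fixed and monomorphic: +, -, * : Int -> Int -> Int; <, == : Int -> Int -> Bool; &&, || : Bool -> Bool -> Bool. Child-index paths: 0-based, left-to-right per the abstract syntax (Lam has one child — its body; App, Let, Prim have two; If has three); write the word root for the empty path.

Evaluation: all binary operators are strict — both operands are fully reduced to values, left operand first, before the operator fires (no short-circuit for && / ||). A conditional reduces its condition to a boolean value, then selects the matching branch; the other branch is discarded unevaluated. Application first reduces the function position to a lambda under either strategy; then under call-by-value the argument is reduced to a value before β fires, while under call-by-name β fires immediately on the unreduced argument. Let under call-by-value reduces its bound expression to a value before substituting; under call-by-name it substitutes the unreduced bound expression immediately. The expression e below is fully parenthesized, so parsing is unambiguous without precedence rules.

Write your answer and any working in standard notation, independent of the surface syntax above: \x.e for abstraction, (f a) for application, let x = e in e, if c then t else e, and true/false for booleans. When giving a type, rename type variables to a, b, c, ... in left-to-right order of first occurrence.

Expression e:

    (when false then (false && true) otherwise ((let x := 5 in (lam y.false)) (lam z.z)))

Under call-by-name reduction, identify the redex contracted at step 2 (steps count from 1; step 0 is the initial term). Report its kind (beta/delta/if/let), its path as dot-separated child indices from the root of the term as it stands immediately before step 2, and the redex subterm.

Answer: let at 0 : (let x = 5 in (\y.false))

Derivation:
step 0: (if false then (false && true) else ((let x = 5 in (\y.false)) (\z.z)))
step 1: [if@root] ((let x = 5 in (\y.false)) (\z.z))
step 2: [let@0] ((\y.false) (\z.z))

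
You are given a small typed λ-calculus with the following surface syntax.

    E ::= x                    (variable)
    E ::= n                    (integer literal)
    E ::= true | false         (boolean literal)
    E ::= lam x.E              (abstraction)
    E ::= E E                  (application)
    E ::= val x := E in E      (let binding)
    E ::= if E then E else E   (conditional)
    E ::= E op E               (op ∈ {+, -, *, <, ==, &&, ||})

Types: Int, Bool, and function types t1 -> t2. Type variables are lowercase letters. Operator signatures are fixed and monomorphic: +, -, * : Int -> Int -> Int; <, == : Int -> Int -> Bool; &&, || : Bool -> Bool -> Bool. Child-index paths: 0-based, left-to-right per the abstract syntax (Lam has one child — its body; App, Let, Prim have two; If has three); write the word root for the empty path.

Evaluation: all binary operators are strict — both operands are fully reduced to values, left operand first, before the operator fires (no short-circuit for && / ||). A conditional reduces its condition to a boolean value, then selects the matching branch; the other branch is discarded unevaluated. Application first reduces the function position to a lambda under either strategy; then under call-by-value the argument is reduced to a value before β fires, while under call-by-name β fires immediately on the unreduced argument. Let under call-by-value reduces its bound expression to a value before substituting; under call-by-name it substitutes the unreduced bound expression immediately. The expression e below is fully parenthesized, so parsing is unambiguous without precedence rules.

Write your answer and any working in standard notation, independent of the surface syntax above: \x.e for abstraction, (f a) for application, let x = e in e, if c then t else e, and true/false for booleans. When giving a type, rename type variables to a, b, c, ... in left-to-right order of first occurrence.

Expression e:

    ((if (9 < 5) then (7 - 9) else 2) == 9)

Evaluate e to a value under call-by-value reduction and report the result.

Trace:
step 0: ((if (9 < 5) then (7 - 9) else 2) == 9)
step 1: [delta@0.0] ((if false then (7 - 9) else 2) == 9)
step 2: [if@0] (2 == 9)
step 3: [delta@root] false

Answer: false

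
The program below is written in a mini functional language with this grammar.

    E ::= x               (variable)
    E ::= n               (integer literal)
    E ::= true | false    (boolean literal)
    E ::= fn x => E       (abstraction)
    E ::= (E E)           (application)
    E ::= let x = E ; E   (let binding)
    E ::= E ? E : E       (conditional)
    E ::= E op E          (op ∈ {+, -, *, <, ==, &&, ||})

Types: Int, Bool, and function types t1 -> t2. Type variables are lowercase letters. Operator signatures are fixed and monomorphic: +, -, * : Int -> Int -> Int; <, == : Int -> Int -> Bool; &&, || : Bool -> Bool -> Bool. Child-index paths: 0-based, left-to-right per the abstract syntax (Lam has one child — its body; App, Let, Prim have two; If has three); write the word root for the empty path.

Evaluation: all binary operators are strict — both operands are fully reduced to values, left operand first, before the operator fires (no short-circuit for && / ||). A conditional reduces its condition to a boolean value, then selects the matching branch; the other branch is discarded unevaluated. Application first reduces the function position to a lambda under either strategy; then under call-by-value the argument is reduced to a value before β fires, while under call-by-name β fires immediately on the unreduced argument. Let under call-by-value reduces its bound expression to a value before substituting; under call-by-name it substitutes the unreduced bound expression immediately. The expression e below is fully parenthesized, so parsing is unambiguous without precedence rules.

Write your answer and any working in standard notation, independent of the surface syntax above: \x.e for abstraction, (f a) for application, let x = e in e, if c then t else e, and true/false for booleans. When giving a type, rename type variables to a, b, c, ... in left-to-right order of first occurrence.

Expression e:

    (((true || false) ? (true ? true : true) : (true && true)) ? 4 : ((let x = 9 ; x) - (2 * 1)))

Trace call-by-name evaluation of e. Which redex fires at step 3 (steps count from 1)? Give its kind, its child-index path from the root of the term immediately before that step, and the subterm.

Derivation:
step 0: (if (if (true || false) then (if true then true else true) else (true && true)) then 4 else ((let x = 9 in x) - (2 * 1)))
step 1: [delta@0.0] (if (if true then (if true then true else true) else (true && true)) then 4 else ((let x = 9 in x) - (2 * 1)))
step 2: [if@0] (if (if true then true else true) then 4 else ((let x = 9 in x) - (2 * 1)))
step 3: [if@0] (if true then 4 else ((let x = 9 in x) - (2 * 1)))

Answer: if at 0 : (if true then true else true)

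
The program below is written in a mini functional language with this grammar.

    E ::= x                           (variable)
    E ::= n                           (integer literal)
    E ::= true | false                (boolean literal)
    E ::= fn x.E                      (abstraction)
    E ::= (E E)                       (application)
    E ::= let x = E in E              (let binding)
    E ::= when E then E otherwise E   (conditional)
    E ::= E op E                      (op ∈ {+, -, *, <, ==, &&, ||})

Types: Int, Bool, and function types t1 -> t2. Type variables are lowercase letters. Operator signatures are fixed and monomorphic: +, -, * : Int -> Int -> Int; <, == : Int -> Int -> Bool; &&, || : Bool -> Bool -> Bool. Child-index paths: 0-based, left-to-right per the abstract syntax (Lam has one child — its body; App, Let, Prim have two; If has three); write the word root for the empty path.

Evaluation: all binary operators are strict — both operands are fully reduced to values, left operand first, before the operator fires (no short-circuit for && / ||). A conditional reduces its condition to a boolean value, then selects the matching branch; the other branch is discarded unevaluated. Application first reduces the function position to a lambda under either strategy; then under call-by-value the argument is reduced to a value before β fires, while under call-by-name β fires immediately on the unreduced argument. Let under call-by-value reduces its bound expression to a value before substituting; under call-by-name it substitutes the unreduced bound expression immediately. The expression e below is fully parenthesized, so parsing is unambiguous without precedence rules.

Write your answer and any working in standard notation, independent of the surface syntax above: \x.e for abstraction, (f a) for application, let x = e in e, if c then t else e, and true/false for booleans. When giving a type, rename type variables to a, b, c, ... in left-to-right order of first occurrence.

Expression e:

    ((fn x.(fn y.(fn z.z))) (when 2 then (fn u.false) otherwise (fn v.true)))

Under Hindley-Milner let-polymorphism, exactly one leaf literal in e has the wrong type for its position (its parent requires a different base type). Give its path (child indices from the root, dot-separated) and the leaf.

Derivation:
z : c
\z._ : c -> c
\y._ : b -> c -> c
\x._ : a -> b -> c -> c
  unify Int ~ Bool
  FAIL: mismatch Int ~ Bool

Answer: 1.0 : 2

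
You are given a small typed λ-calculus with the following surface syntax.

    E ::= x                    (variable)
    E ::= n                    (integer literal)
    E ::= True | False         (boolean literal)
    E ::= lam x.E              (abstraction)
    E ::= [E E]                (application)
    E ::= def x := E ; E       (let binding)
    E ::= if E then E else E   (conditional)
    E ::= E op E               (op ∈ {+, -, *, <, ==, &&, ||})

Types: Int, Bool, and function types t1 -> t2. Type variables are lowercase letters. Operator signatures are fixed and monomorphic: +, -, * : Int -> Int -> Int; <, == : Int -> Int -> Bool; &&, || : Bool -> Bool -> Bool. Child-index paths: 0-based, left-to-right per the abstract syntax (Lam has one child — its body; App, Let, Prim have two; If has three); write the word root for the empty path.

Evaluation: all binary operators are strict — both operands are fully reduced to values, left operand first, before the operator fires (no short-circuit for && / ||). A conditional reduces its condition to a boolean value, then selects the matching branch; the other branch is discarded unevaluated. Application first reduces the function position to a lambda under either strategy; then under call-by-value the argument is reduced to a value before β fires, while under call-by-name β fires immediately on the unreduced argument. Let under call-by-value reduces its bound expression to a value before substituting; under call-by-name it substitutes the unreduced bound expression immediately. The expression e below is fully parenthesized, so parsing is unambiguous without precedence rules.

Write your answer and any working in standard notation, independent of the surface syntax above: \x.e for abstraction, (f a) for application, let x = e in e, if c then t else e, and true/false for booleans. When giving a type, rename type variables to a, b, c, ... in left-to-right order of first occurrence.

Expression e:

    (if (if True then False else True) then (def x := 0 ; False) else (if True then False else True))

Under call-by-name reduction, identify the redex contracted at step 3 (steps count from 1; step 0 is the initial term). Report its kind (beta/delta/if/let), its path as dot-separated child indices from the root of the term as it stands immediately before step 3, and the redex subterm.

Working:
step 0: (if (if true then false else true) then (let x = 0 in false) else (if true then false else true))
step 1: [if@0] (if false then (let x = 0 in false) else (if true then false else true))
step 2: [if@root] (if true then false else true)
step 3: [if@root] false

Answer: if at root : (if true then false else true)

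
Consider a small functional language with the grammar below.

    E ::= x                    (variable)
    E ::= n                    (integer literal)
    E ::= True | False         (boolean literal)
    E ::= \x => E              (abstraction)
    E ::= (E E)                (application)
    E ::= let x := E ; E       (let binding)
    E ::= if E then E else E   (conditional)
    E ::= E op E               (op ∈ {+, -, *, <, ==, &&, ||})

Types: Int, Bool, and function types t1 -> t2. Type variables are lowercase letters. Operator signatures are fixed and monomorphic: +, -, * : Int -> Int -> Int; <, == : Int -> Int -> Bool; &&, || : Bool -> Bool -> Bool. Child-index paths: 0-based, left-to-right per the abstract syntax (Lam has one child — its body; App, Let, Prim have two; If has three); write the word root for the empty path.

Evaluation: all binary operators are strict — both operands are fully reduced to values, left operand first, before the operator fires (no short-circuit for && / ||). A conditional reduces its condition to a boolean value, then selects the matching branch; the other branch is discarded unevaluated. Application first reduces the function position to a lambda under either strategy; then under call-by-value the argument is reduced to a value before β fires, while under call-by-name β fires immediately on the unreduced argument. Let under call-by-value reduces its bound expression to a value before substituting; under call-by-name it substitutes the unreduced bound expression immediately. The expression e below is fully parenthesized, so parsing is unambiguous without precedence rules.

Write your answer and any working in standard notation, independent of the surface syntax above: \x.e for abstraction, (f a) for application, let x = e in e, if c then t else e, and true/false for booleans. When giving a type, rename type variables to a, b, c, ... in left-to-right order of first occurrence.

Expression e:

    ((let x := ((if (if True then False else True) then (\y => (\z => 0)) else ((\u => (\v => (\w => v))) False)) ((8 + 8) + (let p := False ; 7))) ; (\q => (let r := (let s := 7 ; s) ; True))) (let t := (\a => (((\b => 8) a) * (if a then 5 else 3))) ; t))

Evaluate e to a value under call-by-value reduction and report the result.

Derivation:
step 0: ((let x = ((if (if true then false else true) then (\y.(\z.0)) else ((\u.(\v.(\w.v))) false)) ((8 + 8) + (let p = false in 7))) in (\q.(let r = (let s = 7 in s) in true))) (let t = (\a.(((\b.8) a) * (if a then 5 else 3))) in t))
step 1: [if@0.0.0.0] ((let x = ((if false then (\y.(\z.0)) else ((\u.(\v.(\w.v))) false)) ((8 + 8) + (let p = false in 7))) in (\q.(let r = (let s = 7 in s) in true))) (let t = (\a.(((\b.8) a) * (if a then 5 else 3))) in t))
step 2: [if@0.0.0] ((let x = (((\u.(\v.(\w.v))) false) ((8 + 8) + (let p = false in 7))) in (\q.(let r = (let s = 7 in s) in true))) (let t = (\a.(((\b.8) a) * (if a then 5 else 3))) in t))
step 3: [beta@0.0.0] ((let x = ((\v.(\w.v)) ((8 + 8) + (let p = false in 7))) in (\q.(let r = (let s = 7 in s) in true))) (let t = (\a.(((\b.8) a) * (if a then 5 else 3))) in t))
step 4: [delta@0.0.1.0] ((let x = ((\v.(\w.v)) (16 + (let p = false in 7))) in (\q.(let r = (let s = 7 in s) in true))) (let t = (\a.(((\b.8) a) * (if a then 5 else 3))) in t))
step 5: [let@0.0.1.1] ((let x = ((\v.(\w.v)) (16 + 7)) in (\q.(let r = (let s = 7 in s) in true))) (let t = (\a.(((\b.8) a) * (if a then 5 else 3))) in t))
step 6: [delta@0.0.1] ((let x = ((\v.(\w.v)) 23) in (\q.(let r = (let s = 7 in s) in true))) (let t = (\a.(((\b.8) a) * (if a then 5 else 3))) in t))
step 7: [beta@0.0] ((let x = (\w.23) in (\q.(let r = (let s = 7 in s) in true))) (let t = (\a.(((\b.8) a) * (if a then 5 else 3))) in t))
step 8: [let@0] ((\q.(let r = (let s = 7 in s) in true)) (let t = (\a.(((\b.8) a) * (if a then 5 else 3))) in t))
step 9: [let@1] ((\q.(let r = (let s = 7 in s) in true)) (\a.(((\b.8) a) * (if a then 5 else 3))))
step 10: [beta@root] (let r = (let s = 7 in s) in true)
step 11: [let@0] (let r = 7 in true)
step 12: [let@root] true

Answer: true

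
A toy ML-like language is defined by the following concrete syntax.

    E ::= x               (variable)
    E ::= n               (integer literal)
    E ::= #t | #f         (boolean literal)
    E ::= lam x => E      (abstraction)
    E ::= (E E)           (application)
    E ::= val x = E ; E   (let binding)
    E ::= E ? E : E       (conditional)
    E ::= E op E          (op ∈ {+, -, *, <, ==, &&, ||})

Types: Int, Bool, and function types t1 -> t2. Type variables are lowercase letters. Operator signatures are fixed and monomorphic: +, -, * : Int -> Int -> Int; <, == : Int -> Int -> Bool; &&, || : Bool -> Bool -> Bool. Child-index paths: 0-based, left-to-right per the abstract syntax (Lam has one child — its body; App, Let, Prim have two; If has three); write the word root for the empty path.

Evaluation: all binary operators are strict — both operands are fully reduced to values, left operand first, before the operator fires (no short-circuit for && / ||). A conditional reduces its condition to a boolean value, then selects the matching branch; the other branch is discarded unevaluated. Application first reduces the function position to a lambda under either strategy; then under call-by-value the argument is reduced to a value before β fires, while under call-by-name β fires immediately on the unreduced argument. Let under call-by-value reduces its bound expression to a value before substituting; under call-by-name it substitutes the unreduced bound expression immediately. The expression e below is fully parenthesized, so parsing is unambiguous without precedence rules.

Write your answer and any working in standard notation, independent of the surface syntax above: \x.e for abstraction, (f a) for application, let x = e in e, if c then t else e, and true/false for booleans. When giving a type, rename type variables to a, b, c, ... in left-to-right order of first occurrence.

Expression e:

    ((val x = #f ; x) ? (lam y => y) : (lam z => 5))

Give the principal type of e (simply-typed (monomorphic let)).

Derivation:
let x : Bool
x : Bool
  unify Bool ~ Bool
y : a
\y._ : a -> a
\z._ : b -> Int
  unify a -> a ~ b -> Int
  unify a ~ b
  unify b ~ Int

Answer: Int -> Int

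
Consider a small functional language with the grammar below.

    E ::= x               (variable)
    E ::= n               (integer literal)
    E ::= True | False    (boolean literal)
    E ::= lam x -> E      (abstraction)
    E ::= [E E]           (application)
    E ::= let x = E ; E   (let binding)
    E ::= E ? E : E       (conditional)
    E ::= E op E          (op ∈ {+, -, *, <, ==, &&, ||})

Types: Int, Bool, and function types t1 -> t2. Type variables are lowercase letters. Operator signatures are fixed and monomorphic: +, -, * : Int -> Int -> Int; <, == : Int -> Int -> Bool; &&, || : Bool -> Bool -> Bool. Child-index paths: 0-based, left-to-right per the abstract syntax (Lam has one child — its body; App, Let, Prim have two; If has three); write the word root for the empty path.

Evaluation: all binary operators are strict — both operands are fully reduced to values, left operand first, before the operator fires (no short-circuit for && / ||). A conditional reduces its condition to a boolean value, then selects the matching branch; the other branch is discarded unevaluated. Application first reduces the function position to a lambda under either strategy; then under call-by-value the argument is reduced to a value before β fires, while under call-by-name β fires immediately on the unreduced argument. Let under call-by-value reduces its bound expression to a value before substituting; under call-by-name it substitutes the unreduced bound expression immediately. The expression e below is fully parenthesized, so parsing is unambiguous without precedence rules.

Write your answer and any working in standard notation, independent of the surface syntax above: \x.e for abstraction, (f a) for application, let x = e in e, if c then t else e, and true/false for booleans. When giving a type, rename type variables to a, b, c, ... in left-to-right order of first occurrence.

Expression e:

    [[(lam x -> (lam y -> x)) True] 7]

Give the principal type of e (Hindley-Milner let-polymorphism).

Answer: Bool

Working:
x : a
\y._ : b -> a
\x._ : a -> b -> a
  unify a -> b -> a ~ Bool -> c
  unify a ~ Bool
  unify b -> Bool ~ c
_ _ : b -> Bool
  unify b -> Bool ~ Int -> d
  unify b ~ Int
  unify Bool ~ d
_ _ : Bool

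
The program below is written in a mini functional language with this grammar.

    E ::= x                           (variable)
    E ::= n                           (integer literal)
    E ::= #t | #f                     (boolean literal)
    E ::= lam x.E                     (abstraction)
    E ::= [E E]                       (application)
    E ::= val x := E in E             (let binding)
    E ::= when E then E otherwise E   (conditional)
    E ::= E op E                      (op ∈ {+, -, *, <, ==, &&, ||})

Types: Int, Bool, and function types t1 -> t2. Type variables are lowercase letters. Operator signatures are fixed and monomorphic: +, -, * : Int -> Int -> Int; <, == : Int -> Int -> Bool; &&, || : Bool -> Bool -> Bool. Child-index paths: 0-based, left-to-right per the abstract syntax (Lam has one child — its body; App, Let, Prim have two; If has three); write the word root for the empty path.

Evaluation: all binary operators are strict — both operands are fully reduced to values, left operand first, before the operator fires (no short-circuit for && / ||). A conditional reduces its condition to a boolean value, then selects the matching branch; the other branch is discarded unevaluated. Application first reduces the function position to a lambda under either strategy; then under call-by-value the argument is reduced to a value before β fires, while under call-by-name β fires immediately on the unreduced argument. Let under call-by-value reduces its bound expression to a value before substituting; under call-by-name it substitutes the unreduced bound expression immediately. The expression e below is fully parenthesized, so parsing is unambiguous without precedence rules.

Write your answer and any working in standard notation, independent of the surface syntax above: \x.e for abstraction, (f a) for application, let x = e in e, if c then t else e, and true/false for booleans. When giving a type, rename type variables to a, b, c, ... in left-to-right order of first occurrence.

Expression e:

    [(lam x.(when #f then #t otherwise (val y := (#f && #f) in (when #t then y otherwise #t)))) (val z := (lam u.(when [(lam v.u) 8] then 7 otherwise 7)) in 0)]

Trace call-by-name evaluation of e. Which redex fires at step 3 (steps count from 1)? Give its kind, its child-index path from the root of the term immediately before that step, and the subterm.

Derivation:
step 0: ((\x.(if false then true else (let y = (false && false) in (if true then y else true)))) (let z = (\u.(if ((\v.u) 8) then 7 else 7)) in 0))
step 1: [beta@root] (if false then true else (let y = (false && false) in (if true then y else true)))
step 2: [if@root] (let y = (false && false) in (if true then y else true))
step 3: [let@root] (if true then (false && false) else true)

Answer: let at root : (let y = (false && false) in (if true then y else true))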